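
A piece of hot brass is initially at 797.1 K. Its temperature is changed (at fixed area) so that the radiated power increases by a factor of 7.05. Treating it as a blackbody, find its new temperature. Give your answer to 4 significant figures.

P ∝ T⁴, so T₂/T₁ = (P₂/P₁)^(1/4) = (7.05)^(1/4) = 1.62947.
T₂ = 797.1 × 1.62947 = 1299 K.

T₂ ≈ 1299 K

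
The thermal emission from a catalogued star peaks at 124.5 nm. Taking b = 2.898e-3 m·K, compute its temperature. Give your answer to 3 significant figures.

T ≈ 2.33×10⁴ K

Wien's law gives T = b/λ_max = (2.898×10⁻³ m·K)/(1.245×10⁻⁷ m) = 2.33×10⁴ K.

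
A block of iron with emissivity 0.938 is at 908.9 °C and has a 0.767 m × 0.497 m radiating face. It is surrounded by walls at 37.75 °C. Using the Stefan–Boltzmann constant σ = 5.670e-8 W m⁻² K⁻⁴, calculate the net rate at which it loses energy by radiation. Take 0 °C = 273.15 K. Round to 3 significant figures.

T = 908.9 °C + 273.15 = 1182.05 K.
Surroundings: T = 37.75 °C + 273.15 = 310.90 K.
Area A = 0.767 × 0.497 = 0.381199 m².
Net radiated power P_net = εσA(T⁴ − T₀⁴) = 0.938×5.670×10⁻⁸×0.381199×(1182.05⁴ − 310.90⁴).
T⁴ − T₀⁴ = 1.95229×10¹² − 9.34293×10⁹ = 1.94295×10¹² K⁴, so P_net = 3.94×10⁴ W.

Net loss ≈ 3.94×10⁴ W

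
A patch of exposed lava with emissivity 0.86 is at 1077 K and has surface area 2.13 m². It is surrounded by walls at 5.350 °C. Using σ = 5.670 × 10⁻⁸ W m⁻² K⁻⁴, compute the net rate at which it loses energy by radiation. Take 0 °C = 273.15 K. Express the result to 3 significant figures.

Surroundings: T = 5.350 °C + 273.15 = 278.500 K.
Area A = 2.13 m².
Net radiated power P_net = εσA(T⁴ − T₀⁴) = 0.86×5.670×10⁻⁸×2.13×(1077⁴ − 278.500⁴).
T⁴ − T₀⁴ = 1.34544×10¹² − 6.01590×10⁹ = 1.33942×10¹² K⁴, so P_net = 1.39×10⁵ W.

Net loss ≈ 1.39×10⁵ W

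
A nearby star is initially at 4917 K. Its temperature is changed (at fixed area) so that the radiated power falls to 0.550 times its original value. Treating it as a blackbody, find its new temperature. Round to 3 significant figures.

P ∝ T⁴, so T₂/T₁ = (P₂/P₁)^(1/4) = (0.550)^(1/4) = 0.861174.
T₂ = 4917 × 0.861174 = 4.23×10³ K.

T₂ ≈ 4.23×10³ K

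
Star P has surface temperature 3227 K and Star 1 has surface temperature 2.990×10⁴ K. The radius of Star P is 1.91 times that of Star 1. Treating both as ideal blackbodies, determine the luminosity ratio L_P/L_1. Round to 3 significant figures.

L_P/L_1 ≈ 4.95×10⁻⁴

L ∝ R²T⁴, so L_P/L_1 = (R_P/R_1)²(T_P/T_1)⁴ = (1.91)² × (3227/2.990×10⁴)⁴ = 3.6481 × 1.35679×10⁻⁴ = 4.95×10⁻⁴.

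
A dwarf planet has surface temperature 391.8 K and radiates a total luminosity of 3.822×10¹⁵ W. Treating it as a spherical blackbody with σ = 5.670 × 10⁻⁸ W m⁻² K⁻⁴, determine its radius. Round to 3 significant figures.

R ≈ 4.77×10⁵ m

L = 4πR²σT⁴ ⇒ R = √(L/(4πσT⁴)).
σT⁴ = 1336.11 W/m², so R = √(3.822×10¹⁵/(4π×1336.11)) = 4.77×10⁵ m.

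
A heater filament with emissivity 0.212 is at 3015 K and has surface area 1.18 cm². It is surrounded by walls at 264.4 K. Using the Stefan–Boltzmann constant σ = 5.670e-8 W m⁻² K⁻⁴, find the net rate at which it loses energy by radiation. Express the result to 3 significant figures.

Net loss ≈ 117 W

Area A = 1.18 cm² = 1.18×10⁻⁴ m².
Net radiated power P_net = εσA(T⁴ − T₀⁴) = 0.212×5.670×10⁻⁸×1.18×10⁻⁴×(3015⁴ − 264.4⁴).
T⁴ − T₀⁴ = 8.26322×10¹³ − 4.88704×10⁹ = 8.26273×10¹³ K⁴, so P_net = 117 W.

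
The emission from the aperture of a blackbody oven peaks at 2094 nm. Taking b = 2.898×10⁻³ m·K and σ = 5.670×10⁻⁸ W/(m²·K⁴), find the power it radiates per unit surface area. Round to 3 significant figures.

Wien's law: T = b/λ_max = 2.898×10⁻³/2.094×10⁻⁶ = 1383.95 K.
Then I = σT⁴ = 5.670×10⁻⁸×(1383.95)⁴ = 2.08×10⁵ W/m².

I ≈ 2.08×10⁵ W/m²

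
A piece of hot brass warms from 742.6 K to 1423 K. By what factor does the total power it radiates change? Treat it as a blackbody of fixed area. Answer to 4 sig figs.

P₂/P₁ ≈ 13.48

P ∝ T⁴, so P₂/P₁ = (T₂/T₁)⁴ = (1423/742.6)⁴ = (1.91624)⁴ = 13.48.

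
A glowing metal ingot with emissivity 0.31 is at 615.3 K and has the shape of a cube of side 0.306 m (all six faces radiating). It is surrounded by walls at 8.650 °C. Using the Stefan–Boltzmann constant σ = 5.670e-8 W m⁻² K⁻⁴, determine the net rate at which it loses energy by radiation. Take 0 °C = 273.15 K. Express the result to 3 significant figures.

Net loss ≈ 1.35×10³ W

Surroundings: T = 8.650 °C + 273.15 = 281.800 K.
Area A = 6s² = 6×(0.306 m)² = 0.561816 m².
Net radiated power P_net = εσA(T⁴ − T₀⁴) = 0.31×5.670×10⁻⁸×0.561816×(615.3⁴ − 281.800⁴).
T⁴ − T₀⁴ = 1.43333×10¹¹ − 6.30615×10⁹ = 1.37027×10¹¹ K⁴, so P_net = 1.35×10³ W.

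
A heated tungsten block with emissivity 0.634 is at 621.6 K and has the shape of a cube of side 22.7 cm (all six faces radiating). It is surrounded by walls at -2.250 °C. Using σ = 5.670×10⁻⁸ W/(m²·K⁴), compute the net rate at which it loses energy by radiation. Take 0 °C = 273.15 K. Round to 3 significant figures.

Net loss ≈ 1.60×10³ W

Surroundings: T = -2.250 °C + 273.15 = 270.900 K.
Area A = 6s² = 6×(0.227 m)² = 0.309174 m².
Net radiated power P_net = εσA(T⁴ − T₀⁴) = 0.634×5.670×10⁻⁸×0.309174×(621.6⁴ − 270.900⁴).
T⁴ − T₀⁴ = 1.49295×10¹¹ − 5.38562×10⁹ = 1.43909×10¹¹ K⁴, so P_net = 1.60×10³ W.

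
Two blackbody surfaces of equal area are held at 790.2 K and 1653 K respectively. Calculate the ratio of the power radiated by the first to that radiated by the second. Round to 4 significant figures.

P₁/P₂ ≈ 0.05222

With equal areas, P₁/P₂ = (T₁/T₂)⁴ = (790.2/1653)⁴ = 0.05222.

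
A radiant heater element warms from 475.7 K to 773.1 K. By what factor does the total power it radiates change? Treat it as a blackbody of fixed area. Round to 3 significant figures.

P ∝ T⁴, so P₂/P₁ = (T₂/T₁)⁴ = (773.1/475.7)⁴ = (1.62518)⁴ = 6.98.

P₂/P₁ ≈ 6.98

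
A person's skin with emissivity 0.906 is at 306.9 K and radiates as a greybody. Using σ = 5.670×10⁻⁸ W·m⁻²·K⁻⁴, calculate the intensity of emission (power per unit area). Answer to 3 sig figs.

I ≈ 456 W/m²

Stefan–Boltzmann: I = εσT⁴ = 0.906 × 5.670×10⁻⁸ × (306.9)⁴ = 456 W/m².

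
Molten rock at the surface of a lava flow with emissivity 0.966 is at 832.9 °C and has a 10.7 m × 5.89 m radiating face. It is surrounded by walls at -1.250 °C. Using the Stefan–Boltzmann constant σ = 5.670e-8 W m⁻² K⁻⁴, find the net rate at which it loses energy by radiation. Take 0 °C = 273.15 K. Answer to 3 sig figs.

Net loss ≈ 5.15×10⁶ W

T = 832.9 °C + 273.15 = 1106.05 K.
Surroundings: T = -1.250 °C + 273.15 = 271.900 K.
Area A = 10.7 × 5.89 = 63.023 m².
Net radiated power P_net = εσA(T⁴ − T₀⁴) = 0.966×5.670×10⁻⁸×63.023×(1106.05⁴ − 271.900⁴).
T⁴ − T₀⁴ = 1.49658×10¹² − 5.46559×10⁹ = 1.49111×10¹² K⁴, so P_net = 5.15×10⁶ W.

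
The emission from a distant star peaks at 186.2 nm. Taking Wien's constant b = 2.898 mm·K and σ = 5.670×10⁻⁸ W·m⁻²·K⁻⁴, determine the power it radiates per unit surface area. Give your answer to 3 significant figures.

I ≈ 3.33×10⁹ W/m²

Wien's law: T = b/λ_max = 2.898×10⁻³/1.862×10⁻⁷ = 15563.9 K.
Then I = σT⁴ = 5.670×10⁻⁸×(15563.9)⁴ = 3.33×10⁹ W/m².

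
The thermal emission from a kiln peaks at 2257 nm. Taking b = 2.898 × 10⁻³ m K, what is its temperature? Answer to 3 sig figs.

T ≈ 1.28×10³ K

Wien's law gives T = b/λ_max = (2.898×10⁻³ m·K)/(2.257×10⁻⁶ m) = 1.28×10³ K.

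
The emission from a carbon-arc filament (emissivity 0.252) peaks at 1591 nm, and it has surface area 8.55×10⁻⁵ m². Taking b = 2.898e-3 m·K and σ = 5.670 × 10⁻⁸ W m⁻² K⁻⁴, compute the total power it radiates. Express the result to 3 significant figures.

Wien's law: T = b/λ_max = 2.898×10⁻³/1.591×10⁻⁶ = 1821.50 K.
Area A = 8.55×10⁻⁵ m².
Then P = εσAT⁴ = 0.252×5.670×10⁻⁸×8.55×10⁻⁵×(1821.50)⁴ = 13.4 W.

P ≈ 13.4 W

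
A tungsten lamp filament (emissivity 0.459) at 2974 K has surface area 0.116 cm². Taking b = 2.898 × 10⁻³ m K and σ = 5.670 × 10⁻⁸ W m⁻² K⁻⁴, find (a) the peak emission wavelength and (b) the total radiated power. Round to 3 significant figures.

λ_max ≈ 974 nm; P ≈ 23.6 W

(a) λ_max = b/T = 2.898×10⁻³/2974 = 9.744×10⁻⁷ m = 974 nm.
Area A = 0.116 cm² = 1.16×10⁻⁵ m².
(b) P = εσAT⁴ = 0.459×5.670×10⁻⁸×1.16×10⁻⁵×(2974)⁴ = 23.6 W.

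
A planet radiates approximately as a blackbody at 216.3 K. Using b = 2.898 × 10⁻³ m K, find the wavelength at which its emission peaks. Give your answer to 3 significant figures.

Wien's displacement law: λ_max = b/T = (2.898×10⁻³ m·K)/(216.3 K) = 1.340×10⁻⁵ m.
That is 13.4 μm, in the infrared range.

λ_max ≈ 13.4 μm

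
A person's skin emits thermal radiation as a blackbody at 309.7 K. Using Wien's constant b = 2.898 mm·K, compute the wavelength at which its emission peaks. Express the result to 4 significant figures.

Wien's displacement law: λ_max = b/T = (2.898×10⁻³ m·K)/(309.7 K) = 9.3574×10⁻⁶ m.
That is 9.357 μm, in the infrared range.

λ_max ≈ 9.357 μm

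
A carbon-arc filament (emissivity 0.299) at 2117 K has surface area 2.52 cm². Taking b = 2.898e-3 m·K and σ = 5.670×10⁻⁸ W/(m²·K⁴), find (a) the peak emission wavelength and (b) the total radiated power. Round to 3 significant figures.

(a) λ_max = b/T = 2.898×10⁻³/2117 = 1.369×10⁻⁶ m = 1.37 μm.
Area A = 2.52 cm² = 2.52×10⁻⁴ m².
(b) P = εσAT⁴ = 0.299×5.670×10⁻⁸×2.52×10⁻⁴×(2117)⁴ = 85.8 W.

λ_max ≈ 1.37 μm; P ≈ 85.8 W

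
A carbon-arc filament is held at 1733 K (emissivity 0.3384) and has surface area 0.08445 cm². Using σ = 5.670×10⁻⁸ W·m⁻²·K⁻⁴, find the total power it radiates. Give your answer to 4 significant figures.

P ≈ 1.462 W

Area A = 0.08445 cm² = 8.445×10⁻⁶ m².
P = εσAT⁴ = 0.3384 × 5.670×10⁻⁸ × 8.445×10⁻⁶ × (1733)⁴ = 1.462 W.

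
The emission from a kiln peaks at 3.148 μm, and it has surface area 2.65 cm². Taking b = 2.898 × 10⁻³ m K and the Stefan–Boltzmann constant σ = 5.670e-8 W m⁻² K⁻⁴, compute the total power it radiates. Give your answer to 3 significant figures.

Wien's law: T = b/λ_max = 2.898×10⁻³/3.148×10⁻⁶ = 920.584 K.
Area A = 2.65 cm² = 2.65×10⁻⁴ m².
Then P = σAT⁴ = 5.670×10⁻⁸×2.65×10⁻⁴×(920.584)⁴ = 10.8 W.

P ≈ 10.8 W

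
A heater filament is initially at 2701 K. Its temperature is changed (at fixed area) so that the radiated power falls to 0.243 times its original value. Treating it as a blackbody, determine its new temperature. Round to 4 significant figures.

P ∝ T⁴, so T₂/T₁ = (P₂/P₁)^(1/4) = (0.243)^(1/4) = 0.702104.
T₂ = 2701 × 0.702104 = 1896 K.

T₂ ≈ 1896 K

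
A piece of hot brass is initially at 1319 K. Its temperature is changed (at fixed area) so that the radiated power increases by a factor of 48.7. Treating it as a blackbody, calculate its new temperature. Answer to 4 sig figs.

P ∝ T⁴, so T₂/T₁ = (P₂/P₁)^(1/4) = (48.7)^(1/4) = 2.64169.
T₂ = 1319 × 2.64169 = 3484 K.

T₂ ≈ 3484 K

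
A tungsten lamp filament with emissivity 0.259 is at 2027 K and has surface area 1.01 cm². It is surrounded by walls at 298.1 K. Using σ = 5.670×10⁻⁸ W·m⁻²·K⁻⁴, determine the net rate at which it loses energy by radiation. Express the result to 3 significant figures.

Net loss ≈ 25.0 W

Area A = 1.01 cm² = 1.01×10⁻⁴ m².
Net radiated power P_net = εσA(T⁴ − T₀⁴) = 0.259×5.670×10⁻⁸×1.01×10⁻⁴×(2027⁴ − 298.1⁴).
T⁴ − T₀⁴ = 1.68817×10¹³ − 7.89674×10⁹ = 1.68738×10¹³ K⁴, so P_net = 25.0 W.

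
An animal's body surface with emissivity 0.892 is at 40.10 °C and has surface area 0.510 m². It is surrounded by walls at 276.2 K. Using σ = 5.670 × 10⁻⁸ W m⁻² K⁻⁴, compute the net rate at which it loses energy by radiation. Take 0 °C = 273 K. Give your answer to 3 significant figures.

Net loss ≈ 97.8 W

T = 40.10 °C + 273 = 313.10 K.
Area A = 0.510 m².
Net radiated power P_net = εσA(T⁴ − T₀⁴) = 0.892×5.670×10⁻⁸×0.510×(313.10⁴ − 276.2⁴).
T⁴ − T₀⁴ = 9.61020×10⁹ − 5.81962×10⁹ = 3.79058×10⁹ K⁴, so P_net = 97.8 W.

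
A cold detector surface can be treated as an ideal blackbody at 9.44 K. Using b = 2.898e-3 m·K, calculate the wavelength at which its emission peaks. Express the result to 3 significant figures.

λ_max ≈ 0.307 mm

Wien's displacement law: λ_max = b/T = (2.898×10⁻³ m·K)/(9.44 K) = 3.070×10⁻⁴ m.
That is 0.307 mm, in the infrared range.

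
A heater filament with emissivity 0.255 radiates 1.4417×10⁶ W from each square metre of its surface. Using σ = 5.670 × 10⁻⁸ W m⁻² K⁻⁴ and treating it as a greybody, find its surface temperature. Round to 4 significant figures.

T ≈ 3160 K

I = εσT⁴, so T = (I/εσ)^(1/4) = (1.4417×10⁶/(0.255×5.670×10⁻⁸))^(1/4) = 3160 K.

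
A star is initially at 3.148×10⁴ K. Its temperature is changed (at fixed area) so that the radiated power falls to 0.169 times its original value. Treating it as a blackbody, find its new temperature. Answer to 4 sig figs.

T₂ ≈ 2.018×10⁴ K

P ∝ T⁴, so T₂/T₁ = (P₂/P₁)^(1/4) = (0.169)^(1/4) = 0.641168.
T₂ = 3.148×10⁴ × 0.641168 = 2.018×10⁴ K.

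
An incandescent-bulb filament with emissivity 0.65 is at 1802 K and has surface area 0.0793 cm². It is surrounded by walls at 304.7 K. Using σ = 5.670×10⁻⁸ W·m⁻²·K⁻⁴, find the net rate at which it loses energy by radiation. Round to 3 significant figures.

Area A = 0.0793 cm² = 7.93×10⁻⁶ m².
Net radiated power P_net = εσA(T⁴ − T₀⁴) = 0.65×5.670×10⁻⁸×7.93×10⁻⁶×(1802⁴ − 304.7⁴).
T⁴ − T₀⁴ = 1.05443×10¹³ − 8.61965×10⁹ = 1.05357×10¹³ K⁴, so P_net = 3.08 W.

Net loss ≈ 3.08 W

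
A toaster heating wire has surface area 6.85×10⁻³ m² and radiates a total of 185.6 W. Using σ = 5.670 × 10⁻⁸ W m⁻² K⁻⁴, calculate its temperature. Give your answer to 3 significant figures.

Area A = 6.85×10⁻³ m².
P = σAT⁴ ⇒ T = (P/(σA))^(1/4) = (185.6/(5.670×10⁻⁸×6.85×10⁻³))^(1/4) = 831 K.

T ≈ 831 K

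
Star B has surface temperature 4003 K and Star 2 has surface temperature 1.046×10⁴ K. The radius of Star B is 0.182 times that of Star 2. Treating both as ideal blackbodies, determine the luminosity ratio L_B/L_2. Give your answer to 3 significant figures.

L ∝ R²T⁴, so L_B/L_2 = (R_B/R_2)²(T_B/T_2)⁴ = (0.182)² × (4003/1.046×10⁴)⁴ = 0.033124 × 0.0214494 = 7.10×10⁻⁴.

L_B/L_2 ≈ 7.10×10⁻⁴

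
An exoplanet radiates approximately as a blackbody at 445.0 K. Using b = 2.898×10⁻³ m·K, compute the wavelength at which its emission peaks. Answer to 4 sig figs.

λ_max ≈ 6.512 μm

Wien's displacement law: λ_max = b/T = (2.898×10⁻³ m·K)/(445.0 K) = 6.5124×10⁻⁶ m.
That is 6.512 μm, in the infrared range.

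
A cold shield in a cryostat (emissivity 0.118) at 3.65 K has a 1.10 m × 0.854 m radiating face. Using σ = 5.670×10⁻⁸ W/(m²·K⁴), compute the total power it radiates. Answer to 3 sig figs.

P ≈ 1.12×10⁻⁶ W

Area A = 1.10 × 0.854 = 0.9394 m².
P = εσAT⁴ = 0.118 × 5.670×10⁻⁸ × 0.9394 × (3.65)⁴ = 1.12×10⁻⁶ W.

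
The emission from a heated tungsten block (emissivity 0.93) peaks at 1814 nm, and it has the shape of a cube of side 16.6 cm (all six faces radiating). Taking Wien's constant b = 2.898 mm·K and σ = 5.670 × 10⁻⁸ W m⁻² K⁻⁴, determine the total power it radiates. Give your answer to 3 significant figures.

P ≈ 5.68×10⁴ W

Wien's law: T = b/λ_max = 2.898×10⁻³/1.814×10⁻⁶ = 1597.57 K.
Area A = 6s² = 6×(0.166 m)² = 0.165336 m².
Then P = εσAT⁴ = 0.93×5.670×10⁻⁸×0.165336×(1597.57)⁴ = 5.68×10⁴ W.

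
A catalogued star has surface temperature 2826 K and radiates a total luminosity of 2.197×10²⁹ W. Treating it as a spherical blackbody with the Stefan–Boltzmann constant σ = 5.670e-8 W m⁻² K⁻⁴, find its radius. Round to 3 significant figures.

R ≈ 6.95×10¹⁰ m

L = 4πR²σT⁴ ⇒ R = √(L/(4πσT⁴)).
σT⁴ = 3.61636×10⁶ W/m², so R = √(2.197×10²⁹/(4π×3.61636×10⁶)) = 6.95×10¹⁰ m.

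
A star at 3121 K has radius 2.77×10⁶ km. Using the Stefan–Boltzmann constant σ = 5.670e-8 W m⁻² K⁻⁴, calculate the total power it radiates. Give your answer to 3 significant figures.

P ≈ 5.19×10²⁶ W

Surface area A = 4πR² = 4π(2.77×10⁹ m)² = 9.64205×10¹⁹ m².
P = σAT⁴ = 5.670×10⁻⁸ × 9.64205×10¹⁹ × (3121)⁴ = 5.19×10²⁶ W.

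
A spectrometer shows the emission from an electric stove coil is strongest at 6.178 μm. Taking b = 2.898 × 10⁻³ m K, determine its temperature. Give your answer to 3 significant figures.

T ≈ 469 K

Wien's law gives T = b/λ_max = (2.898×10⁻³ m·K)/(6.178×10⁻⁶ m) = 469 K.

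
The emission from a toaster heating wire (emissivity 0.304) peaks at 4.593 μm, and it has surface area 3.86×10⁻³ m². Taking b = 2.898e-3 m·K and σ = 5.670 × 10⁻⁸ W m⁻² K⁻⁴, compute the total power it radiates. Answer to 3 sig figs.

Wien's law: T = b/λ_max = 2.898×10⁻³/4.593×10⁻⁶ = 630.960 K.
Area A = 3.86×10⁻³ m².
Then P = εσAT⁴ = 0.304×5.670×10⁻⁸×3.86×10⁻³×(630.960)⁴ = 10.5 W.

P ≈ 10.5 W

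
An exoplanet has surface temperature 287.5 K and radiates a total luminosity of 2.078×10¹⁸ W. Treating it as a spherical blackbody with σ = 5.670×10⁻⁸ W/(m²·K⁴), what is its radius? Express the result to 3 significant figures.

R ≈ 2.07×10⁷ m

L = 4πR²σT⁴ ⇒ R = √(L/(4πσT⁴)).
σT⁴ = 387.378 W/m², so R = √(2.078×10¹⁸/(4π×387.378)) = 2.07×10⁷ m.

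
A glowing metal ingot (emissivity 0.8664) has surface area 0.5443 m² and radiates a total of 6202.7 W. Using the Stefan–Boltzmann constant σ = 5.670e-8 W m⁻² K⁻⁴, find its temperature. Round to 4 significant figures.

T ≈ 694.0 K

Area A = 0.5443 m².
P = εσAT⁴ ⇒ T = (P/(εσA))^(1/4) = (6202.7/(0.8664×5.670×10⁻⁸×0.5443))^(1/4) = 694.0 K.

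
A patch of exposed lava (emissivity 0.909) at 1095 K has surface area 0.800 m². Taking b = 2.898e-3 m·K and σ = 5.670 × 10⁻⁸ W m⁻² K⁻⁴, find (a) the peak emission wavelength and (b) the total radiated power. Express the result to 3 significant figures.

λ_max ≈ 2.65 μm; P ≈ 5.93×10⁴ W

(a) λ_max = b/T = 2.898×10⁻³/1095 = 2.647×10⁻⁶ m = 2.65 μm.
Area A = 0.800 m².
(b) P = εσAT⁴ = 0.909×5.670×10⁻⁸×0.800×(1095)⁴ = 5.93×10⁴ W.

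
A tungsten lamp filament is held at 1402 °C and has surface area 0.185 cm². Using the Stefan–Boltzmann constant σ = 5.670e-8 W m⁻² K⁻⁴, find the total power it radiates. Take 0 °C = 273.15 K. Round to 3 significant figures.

T = 1402 °C + 273.15 = 1675.15 K.
Area A = 0.185 cm² = 1.85×10⁻⁵ m².
P = σAT⁴ = 5.670×10⁻⁸ × 1.85×10⁻⁵ × (1675.15)⁴ = 8.26 W.

P ≈ 8.26 W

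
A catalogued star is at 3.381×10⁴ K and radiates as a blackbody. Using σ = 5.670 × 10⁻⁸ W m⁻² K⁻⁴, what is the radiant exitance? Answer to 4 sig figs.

Stefan–Boltzmann: I = σT⁴ = 5.670×10⁻⁸ × (3.381×10⁴)⁴ = 7.409×10¹⁰ W/m².

I ≈ 7.409×10¹⁰ W/m²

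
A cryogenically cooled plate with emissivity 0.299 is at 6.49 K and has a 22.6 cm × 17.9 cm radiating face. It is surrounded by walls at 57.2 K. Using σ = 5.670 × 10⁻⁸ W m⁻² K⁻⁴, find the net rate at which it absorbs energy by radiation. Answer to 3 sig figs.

Net gain ≈ 7.34×10⁻³ W

Area A = 0.226 × 0.179 = 0.040454 m².
Net radiated power P_net = εσA(T⁴ − T₀⁴) = 0.299×5.670×10⁻⁸×0.040454×(6.49⁴ − 57.2⁴).
T⁴ − T₀⁴ = 1774.10 − 1.07049×10⁷ = -1.07031×10⁷ K⁴, so P_net = -7.34×10⁻³ W — negative, meaning a net gain of 7.34×10⁻³ W.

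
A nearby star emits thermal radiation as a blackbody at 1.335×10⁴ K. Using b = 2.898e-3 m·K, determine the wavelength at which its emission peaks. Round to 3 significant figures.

Wien's displacement law: λ_max = b/T = (2.898×10⁻³ m·K)/(1.335×10⁴ K) = 2.171×10⁻⁷ m.
That is 217 nm, in the ultraviolet range.

λ_max ≈ 217 nm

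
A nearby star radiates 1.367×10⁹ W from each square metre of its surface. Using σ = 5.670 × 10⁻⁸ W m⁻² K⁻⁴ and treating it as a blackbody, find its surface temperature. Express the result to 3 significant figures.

T ≈ 1.25×10⁴ K

I = σT⁴, so T = (I/σ)^(1/4) = (1.367×10⁹/(5.670×10⁻⁸))^(1/4) = 1.25×10⁴ K.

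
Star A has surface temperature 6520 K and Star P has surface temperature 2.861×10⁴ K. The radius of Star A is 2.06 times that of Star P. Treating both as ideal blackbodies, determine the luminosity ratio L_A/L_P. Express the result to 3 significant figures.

L_A/L_P ≈ 0.0114

L ∝ R²T⁴, so L_A/L_P = (R_A/R_P)²(T_A/T_P)⁴ = (2.06)² × (6520/2.861×10⁴)⁴ = 4.2436 × 2.69724×10⁻³ = 0.0114.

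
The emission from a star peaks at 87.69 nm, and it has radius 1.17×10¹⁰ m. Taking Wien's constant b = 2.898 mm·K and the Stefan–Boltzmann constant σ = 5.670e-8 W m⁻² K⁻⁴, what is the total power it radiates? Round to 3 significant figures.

P ≈ 1.16×10³² W

Wien's law: T = b/λ_max = 2.898×10⁻³/8.769×10⁻⁸ = 33048.2 K.
Surface area A = 4πR² = 4π(1.17×10¹⁰ m)² = 1.72021×10²¹ m².
Then P = σAT⁴ = 5.670×10⁻⁸×1.72021×10²¹×(33048.2)⁴ = 1.16×10³² W.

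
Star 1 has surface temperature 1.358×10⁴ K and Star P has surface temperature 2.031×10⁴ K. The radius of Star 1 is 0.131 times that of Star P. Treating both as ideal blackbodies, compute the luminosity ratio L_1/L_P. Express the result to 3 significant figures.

L_1/L_P ≈ 3.43×10⁻³

L ∝ R²T⁴, so L_1/L_P = (R_1/R_P)²(T_1/T_P)⁴ = (0.131)² × (1.358×10⁴/2.031×10⁴)⁴ = 0.017161 × 0.199875 = 3.43×10⁻³.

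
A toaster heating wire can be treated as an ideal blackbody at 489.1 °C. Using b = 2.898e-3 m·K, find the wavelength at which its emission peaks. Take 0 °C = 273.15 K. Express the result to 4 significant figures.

T = 489.1 °C + 273.15 = 762.25 K.
Wien's displacement law: λ_max = b/T = (2.898×10⁻³ m·K)/(762.25 K) = 3.8019×10⁻⁶ m.
That is 3.802 μm, in the infrared range.

λ_max ≈ 3.802 μm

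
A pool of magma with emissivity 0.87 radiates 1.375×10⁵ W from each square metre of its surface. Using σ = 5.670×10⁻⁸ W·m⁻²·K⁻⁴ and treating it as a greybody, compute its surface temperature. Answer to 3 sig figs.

I = εσT⁴, so T = (I/εσ)^(1/4) = (1.375×10⁵/(0.87×5.670×10⁻⁸))^(1/4) = 1.29×10³ K.

T ≈ 1.29×10³ K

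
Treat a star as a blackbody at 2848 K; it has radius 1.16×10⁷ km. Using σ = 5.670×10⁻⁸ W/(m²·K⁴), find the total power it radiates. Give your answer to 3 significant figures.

P ≈ 6.31×10²⁷ W

Surface area A = 4πR² = 4π(1.16×10¹⁰ m)² = 1.69093×10²¹ m².
P = σAT⁴ = 5.670×10⁻⁸ × 1.69093×10²¹ × (2848)⁴ = 6.31×10²⁷ W.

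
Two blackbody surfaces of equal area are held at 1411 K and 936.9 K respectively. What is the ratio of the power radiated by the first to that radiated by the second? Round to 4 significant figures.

With equal areas, P₁/P₂ = (T₁/T₂)⁴ = (1411/936.9)⁴ = 5.144.

P₁/P₂ ≈ 5.144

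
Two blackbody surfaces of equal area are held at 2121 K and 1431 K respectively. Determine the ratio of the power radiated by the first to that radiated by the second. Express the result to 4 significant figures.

P₁/P₂ ≈ 4.826

With equal areas, P₁/P₂ = (T₁/T₂)⁴ = (2121/1431)⁴ = 4.826.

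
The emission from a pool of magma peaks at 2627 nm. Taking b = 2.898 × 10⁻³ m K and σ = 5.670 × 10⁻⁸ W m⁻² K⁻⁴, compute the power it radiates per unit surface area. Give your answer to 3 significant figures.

I ≈ 8.40×10⁴ W/m²

Wien's law: T = b/λ_max = 2.898×10⁻³/2.627×10⁻⁶ = 1103.16 K.
Then I = σT⁴ = 5.670×10⁻⁸×(1103.16)⁴ = 8.40×10⁴ W/m².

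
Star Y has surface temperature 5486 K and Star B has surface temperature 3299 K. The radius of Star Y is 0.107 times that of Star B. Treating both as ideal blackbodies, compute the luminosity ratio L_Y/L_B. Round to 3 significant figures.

L_Y/L_B ≈ 0.0876

L ∝ R²T⁴, so L_Y/L_B = (R_Y/R_B)²(T_Y/T_B)⁴ = (0.107)² × (5486/3299)⁴ = 0.011449 × 7.64705 = 0.0876.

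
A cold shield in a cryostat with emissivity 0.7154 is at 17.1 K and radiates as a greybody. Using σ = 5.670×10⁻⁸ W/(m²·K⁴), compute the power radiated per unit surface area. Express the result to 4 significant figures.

Stefan–Boltzmann: I = εσT⁴ = 0.7154 × 5.670×10⁻⁸ × (17.1)⁴ = 3.468×10⁻³ W/m².

I ≈ 3.468×10⁻³ W/m²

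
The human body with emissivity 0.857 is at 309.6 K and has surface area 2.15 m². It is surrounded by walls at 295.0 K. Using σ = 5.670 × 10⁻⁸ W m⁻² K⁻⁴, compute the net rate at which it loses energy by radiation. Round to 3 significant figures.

Area A = 2.15 m².
Net radiated power P_net = εσA(T⁴ − T₀⁴) = 0.857×5.670×10⁻⁸×2.15×(309.6⁴ − 295.0⁴).
T⁴ − T₀⁴ = 9.18764×10⁹ − 7.57335×10⁹ = 1.61429×10⁹ K⁴, so P_net = 169 W.

Net loss ≈ 169 W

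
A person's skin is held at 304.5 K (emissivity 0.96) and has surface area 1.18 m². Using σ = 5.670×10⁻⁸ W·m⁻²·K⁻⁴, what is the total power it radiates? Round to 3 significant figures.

P ≈ 552 W

Area A = 1.18 m².
P = εσAT⁴ = 0.96 × 5.670×10⁻⁸ × 1.18 × (304.5)⁴ = 552 W.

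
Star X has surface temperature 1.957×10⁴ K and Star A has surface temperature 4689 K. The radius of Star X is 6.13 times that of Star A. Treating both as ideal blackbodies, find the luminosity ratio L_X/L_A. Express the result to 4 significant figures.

L ∝ R²T⁴, so L_X/L_A = (R_X/R_A)²(T_X/T_A)⁴ = (6.13)² × (1.957×10⁴/4689)⁴ = 37.5769 × 303.419 = 1.140×10⁴.

L_X/L_A ≈ 1.140×10⁴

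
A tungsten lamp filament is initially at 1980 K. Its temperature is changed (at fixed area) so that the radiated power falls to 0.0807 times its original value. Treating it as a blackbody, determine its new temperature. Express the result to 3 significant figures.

T₂ ≈ 1.06×10³ K

P ∝ T⁴, so T₂/T₁ = (P₂/P₁)^(1/4) = (0.0807)^(1/4) = 0.532989.
T₂ = 1980 × 0.532989 = 1.06×10³ K.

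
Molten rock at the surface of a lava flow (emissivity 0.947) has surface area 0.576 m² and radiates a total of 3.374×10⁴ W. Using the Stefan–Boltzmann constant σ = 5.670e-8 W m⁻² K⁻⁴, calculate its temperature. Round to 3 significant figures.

T ≈ 1.02×10³ K

Area A = 0.576 m².
P = εσAT⁴ ⇒ T = (P/(εσA))^(1/4) = (3.374×10⁴/(0.947×5.670×10⁻⁸×0.576))^(1/4) = 1.02×10³ K.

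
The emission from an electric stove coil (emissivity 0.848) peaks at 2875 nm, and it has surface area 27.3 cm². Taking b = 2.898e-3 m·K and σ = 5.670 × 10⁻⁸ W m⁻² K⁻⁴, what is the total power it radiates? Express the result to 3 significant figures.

P ≈ 136 W

Wien's law: T = b/λ_max = 2.898×10⁻³/2.875×10⁻⁶ = 1008.00 K.
Area A = 27.3 cm² = 2.73×10⁻³ m².
Then P = εσAT⁴ = 0.848×5.670×10⁻⁸×2.73×10⁻³×(1008.00)⁴ = 136 W.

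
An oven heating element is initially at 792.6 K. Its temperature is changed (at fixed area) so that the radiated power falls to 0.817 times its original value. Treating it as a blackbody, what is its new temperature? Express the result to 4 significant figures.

P ∝ T⁴, so T₂/T₁ = (P₂/P₁)^(1/4) = (0.817)^(1/4) = 0.950726.
T₂ = 792.6 × 0.950726 = 753.5 K.

T₂ ≈ 753.5 K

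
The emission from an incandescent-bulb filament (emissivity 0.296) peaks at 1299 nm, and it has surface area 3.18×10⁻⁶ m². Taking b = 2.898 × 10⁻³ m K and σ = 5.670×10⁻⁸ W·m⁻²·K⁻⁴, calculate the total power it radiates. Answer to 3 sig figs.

Wien's law: T = b/λ_max = 2.898×10⁻³/1.299×10⁻⁶ = 2230.95 K.
Area A = 3.18×10⁻⁶ m².
Then P = εσAT⁴ = 0.296×5.670×10⁻⁸×3.18×10⁻⁶×(2230.95)⁴ = 1.32 W.

P ≈ 1.32 W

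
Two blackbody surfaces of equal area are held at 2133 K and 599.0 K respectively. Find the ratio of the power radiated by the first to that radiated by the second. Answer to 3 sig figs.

With equal areas, P₁/P₂ = (T₁/T₂)⁴ = (2133/599.0)⁴ = 161.

P₁/P₂ ≈ 161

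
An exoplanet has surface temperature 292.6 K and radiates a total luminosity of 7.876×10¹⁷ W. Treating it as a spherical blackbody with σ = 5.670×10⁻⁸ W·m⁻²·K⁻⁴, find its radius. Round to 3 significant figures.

R ≈ 1.23×10⁷ m

L = 4πR²σT⁴ ⇒ R = √(L/(4πσT⁴)).
σT⁴ = 415.605 W/m², so R = √(7.876×10¹⁷/(4π×415.605)) = 1.23×10⁷ m.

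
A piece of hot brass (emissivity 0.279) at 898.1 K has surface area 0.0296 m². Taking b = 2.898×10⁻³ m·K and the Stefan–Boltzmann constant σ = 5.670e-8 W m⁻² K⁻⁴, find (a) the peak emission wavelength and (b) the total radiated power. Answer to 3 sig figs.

λ_max ≈ 3.23 μm; P ≈ 305 W

(a) λ_max = b/T = 2.898×10⁻³/898.1 = 3.227×10⁻⁶ m = 3.23 μm.
Area A = 0.0296 m².
(b) P = εσAT⁴ = 0.279×5.670×10⁻⁸×0.0296×(898.1)⁴ = 305 W.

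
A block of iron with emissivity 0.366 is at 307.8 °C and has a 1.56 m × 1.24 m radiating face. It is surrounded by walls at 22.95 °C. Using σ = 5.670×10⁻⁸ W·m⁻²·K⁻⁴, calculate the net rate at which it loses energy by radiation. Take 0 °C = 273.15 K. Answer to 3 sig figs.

Net loss ≈ 4.26×10³ W

T = 307.8 °C + 273.15 = 580.95 K.
Surroundings: T = 22.95 °C + 273.15 = 296.10 K.
Area A = 1.56 × 1.24 = 1.9344 m².
Net radiated power P_net = εσA(T⁴ − T₀⁴) = 0.366×5.670×10⁻⁸×1.9344×(580.95⁴ − 296.10⁴).
T⁴ − T₀⁴ = 1.13908×10¹¹ − 7.68694×10⁹ = 1.06221×10¹¹ K⁴, so P_net = 4.26×10³ W.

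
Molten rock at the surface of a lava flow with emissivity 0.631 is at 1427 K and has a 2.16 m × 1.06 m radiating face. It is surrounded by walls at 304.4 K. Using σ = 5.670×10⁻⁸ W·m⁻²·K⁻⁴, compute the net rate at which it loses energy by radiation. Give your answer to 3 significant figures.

Area A = 2.16 × 1.06 = 2.2896 m².
Net radiated power P_net = εσA(T⁴ − T₀⁴) = 0.631×5.670×10⁻⁸×2.2896×(1427⁴ − 304.4⁴).
T⁴ − T₀⁴ = 4.14664×10¹² − 8.58576×10⁹ = 4.13805×10¹² K⁴, so P_net = 3.39×10⁵ W.

Net loss ≈ 3.39×10⁵ W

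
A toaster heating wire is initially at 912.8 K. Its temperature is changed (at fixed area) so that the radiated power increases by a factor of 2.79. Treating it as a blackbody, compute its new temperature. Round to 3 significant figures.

P ∝ T⁴, so T₂/T₁ = (P₂/P₁)^(1/4) = (2.79)^(1/4) = 1.29241.
T₂ = 912.8 × 1.29241 = 1.18×10³ K.

T₂ ≈ 1.18×10³ K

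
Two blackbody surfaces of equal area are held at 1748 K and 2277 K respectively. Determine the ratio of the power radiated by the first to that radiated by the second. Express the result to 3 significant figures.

With equal areas, P₁/P₂ = (T₁/T₂)⁴ = (1748/2277)⁴ = 0.347.

P₁/P₂ ≈ 0.347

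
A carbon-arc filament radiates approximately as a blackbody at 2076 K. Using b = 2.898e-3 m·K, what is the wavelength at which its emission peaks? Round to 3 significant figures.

λ_max ≈ 1.40 μm

Wien's displacement law: λ_max = b/T = (2.898×10⁻³ m·K)/(2076 K) = 1.396×10⁻⁶ m.
That is 1.40 μm, in the infrared range.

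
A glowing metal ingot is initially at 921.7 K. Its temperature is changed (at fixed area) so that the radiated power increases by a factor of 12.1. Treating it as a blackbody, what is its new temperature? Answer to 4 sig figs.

P ∝ T⁴, so T₂/T₁ = (P₂/P₁)^(1/4) = (12.1)^(1/4) = 1.86508.
T₂ = 921.7 × 1.86508 = 1719 K.

T₂ ≈ 1719 K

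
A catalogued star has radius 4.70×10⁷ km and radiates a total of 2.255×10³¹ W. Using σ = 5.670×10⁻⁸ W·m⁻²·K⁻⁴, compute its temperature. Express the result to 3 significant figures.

Surface area A = 4πR² = 4π(4.70×10¹⁰ m)² = 2.77591×10²² m².
P = σAT⁴ ⇒ T = (P/(σA))^(1/4) = (2.255×10³¹/(5.670×10⁻⁸×2.77591×10²²))^(1/4) = 1.09×10⁴ K.

T ≈ 1.09×10⁴ K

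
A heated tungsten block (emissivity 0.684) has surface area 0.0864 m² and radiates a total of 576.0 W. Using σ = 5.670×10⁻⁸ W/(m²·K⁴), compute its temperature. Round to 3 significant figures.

Area A = 0.0864 m².
P = εσAT⁴ ⇒ T = (P/(εσA))^(1/4) = (576.0/(0.684×5.670×10⁻⁸×0.0864))^(1/4) = 644 K.

T ≈ 644 K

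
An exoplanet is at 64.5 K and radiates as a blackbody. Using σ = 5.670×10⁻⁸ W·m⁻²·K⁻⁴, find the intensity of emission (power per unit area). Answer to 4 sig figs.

Stefan–Boltzmann: I = σT⁴ = 5.670×10⁻⁸ × (64.5)⁴ = 0.9813 W/m².

I ≈ 0.9813 W/m²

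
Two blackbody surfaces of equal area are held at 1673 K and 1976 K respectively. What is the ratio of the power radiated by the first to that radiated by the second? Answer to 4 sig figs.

With equal areas, P₁/P₂ = (T₁/T₂)⁴ = (1673/1976)⁴ = 0.5138.

P₁/P₂ ≈ 0.5138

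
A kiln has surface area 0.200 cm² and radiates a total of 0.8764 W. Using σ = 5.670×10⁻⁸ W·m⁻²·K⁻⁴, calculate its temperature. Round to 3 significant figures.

Area A = 0.200 cm² = 2.00×10⁻⁵ m².
P = σAT⁴ ⇒ T = (P/(σA))^(1/4) = (0.8764/(5.670×10⁻⁸×2.00×10⁻⁵))^(1/4) = 938 K.

T ≈ 938 K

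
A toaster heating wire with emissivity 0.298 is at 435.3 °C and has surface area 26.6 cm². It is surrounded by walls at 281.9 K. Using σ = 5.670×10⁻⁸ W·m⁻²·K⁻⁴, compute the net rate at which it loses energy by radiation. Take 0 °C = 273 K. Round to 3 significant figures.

Net loss ≈ 11.0 W

T = 435.3 °C + 273 = 708.3 K.
Area A = 26.6 cm² = 2.66×10⁻³ m².
Net radiated power P_net = εσA(T⁴ − T₀⁴) = 0.298×5.670×10⁻⁸×2.66×10⁻³×(708.3⁴ − 281.9⁴).
T⁴ − T₀⁴ = 2.51692×10¹¹ − 6.31510×10⁹ = 2.45377×10¹¹ K⁴, so P_net = 11.0 W.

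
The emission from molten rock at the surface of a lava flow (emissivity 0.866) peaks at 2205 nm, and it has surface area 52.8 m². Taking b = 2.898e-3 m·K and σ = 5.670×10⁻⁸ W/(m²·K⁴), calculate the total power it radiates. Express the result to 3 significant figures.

Wien's law: T = b/λ_max = 2.898×10⁻³/2.205×10⁻⁶ = 1314.29 K.
Area A = 52.8 m².
Then P = εσAT⁴ = 0.866×5.670×10⁻⁸×52.8×(1314.29)⁴ = 7.74×10⁶ W.

P ≈ 7.74×10⁶ W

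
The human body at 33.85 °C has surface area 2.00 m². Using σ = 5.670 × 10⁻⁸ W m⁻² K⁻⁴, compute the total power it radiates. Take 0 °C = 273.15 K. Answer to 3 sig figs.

T = 33.85 °C + 273.15 = 307.00 K.
Area A = 2.00 m².
P = σAT⁴ = 5.670×10⁻⁸ × 2.00 × (307.00)⁴ = 1.01×10³ W.

P ≈ 1.01×10³ W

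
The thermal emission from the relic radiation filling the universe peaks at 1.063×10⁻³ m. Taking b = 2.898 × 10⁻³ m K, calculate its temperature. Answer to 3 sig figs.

Wien's law gives T = b/λ_max = (2.898×10⁻³ m·K)/(1.063×10⁻³ m) = 2.73 K.

T ≈ 2.73 K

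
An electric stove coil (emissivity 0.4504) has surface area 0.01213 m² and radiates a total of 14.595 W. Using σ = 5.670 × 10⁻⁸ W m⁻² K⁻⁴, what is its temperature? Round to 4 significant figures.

T ≈ 465.9 K

Area A = 0.01213 m².
P = εσAT⁴ ⇒ T = (P/(εσA))^(1/4) = (14.595/(0.4504×5.670×10⁻⁸×0.01213))^(1/4) = 465.9 K.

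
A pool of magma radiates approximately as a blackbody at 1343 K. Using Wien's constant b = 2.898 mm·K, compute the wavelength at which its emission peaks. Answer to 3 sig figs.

Wien's displacement law: λ_max = b/T = (2.898×10⁻³ m·K)/(1343 K) = 2.158×10⁻⁶ m.
That is 2.16 μm, in the infrared range.

λ_max ≈ 2.16 μm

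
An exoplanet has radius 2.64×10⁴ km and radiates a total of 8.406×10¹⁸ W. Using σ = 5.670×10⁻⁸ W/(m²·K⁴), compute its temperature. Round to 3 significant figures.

Surface area A = 4πR² = 4π(2.64×10⁷ m)² = 8.75826×10¹⁵ m².
P = σAT⁴ ⇒ T = (P/(σA))^(1/4) = (8.406×10¹⁸/(5.670×10⁻⁸×8.75826×10¹⁵))^(1/4) = 361 K.

T ≈ 361 K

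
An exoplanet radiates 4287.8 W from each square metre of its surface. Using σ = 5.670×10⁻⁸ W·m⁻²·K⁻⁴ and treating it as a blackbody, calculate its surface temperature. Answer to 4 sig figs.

I = σT⁴, so T = (I/σ)^(1/4) = (4287.8/(5.670×10⁻⁸))^(1/4) = 524.4 K.

T ≈ 524.4 K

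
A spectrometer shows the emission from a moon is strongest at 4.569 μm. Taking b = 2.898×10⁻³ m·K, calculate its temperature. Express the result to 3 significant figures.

Wien's law gives T = b/λ_max = (2.898×10⁻³ m·K)/(4.569×10⁻⁶ m) = 634 K.

T ≈ 634 K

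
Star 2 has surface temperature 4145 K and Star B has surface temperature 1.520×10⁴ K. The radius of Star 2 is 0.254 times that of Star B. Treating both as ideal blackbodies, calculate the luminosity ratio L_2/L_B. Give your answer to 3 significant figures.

L ∝ R²T⁴, so L_2/L_B = (R_2/R_B)²(T_2/T_B)⁴ = (0.254)² × (4145/1.520×10⁴)⁴ = 0.064516 × 5.52998×10⁻³ = 3.57×10⁻⁴.

L_2/L_B ≈ 3.57×10⁻⁴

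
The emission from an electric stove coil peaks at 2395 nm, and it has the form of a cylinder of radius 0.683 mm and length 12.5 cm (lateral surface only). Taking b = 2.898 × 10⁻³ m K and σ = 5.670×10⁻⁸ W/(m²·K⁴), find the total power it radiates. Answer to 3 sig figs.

Wien's law: T = b/λ_max = 2.898×10⁻³/2.395×10⁻⁶ = 1210.02 K.
Lateral area A = 2πrL = 2π×6.83×10⁻⁴×0.125 = 5.36427×10⁻⁴ m².
Then P = σAT⁴ = 5.670×10⁻⁸×5.36427×10⁻⁴×(1210.02)⁴ = 65.2 W.

P ≈ 65.2 W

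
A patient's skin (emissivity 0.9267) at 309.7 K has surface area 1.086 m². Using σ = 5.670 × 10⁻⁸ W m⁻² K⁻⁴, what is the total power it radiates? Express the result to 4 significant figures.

P ≈ 524.9 W

Area A = 1.086 m².
P = εσAT⁴ = 0.9267 × 5.670×10⁻⁸ × 1.086 × (309.7)⁴ = 524.9 W.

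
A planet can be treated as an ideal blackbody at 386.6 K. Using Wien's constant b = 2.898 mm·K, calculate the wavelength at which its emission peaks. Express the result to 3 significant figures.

λ_max ≈ 7.50 μm

Wien's displacement law: λ_max = b/T = (2.898×10⁻³ m·K)/(386.6 K) = 7.496×10⁻⁶ m.
That is 7.50 μm, in the infrared range.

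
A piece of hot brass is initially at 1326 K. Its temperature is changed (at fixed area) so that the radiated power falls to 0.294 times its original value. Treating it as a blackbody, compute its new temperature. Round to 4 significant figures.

P ∝ T⁴, so T₂/T₁ = (P₂/P₁)^(1/4) = (0.294)^(1/4) = 0.736354.
T₂ = 1326 × 0.736354 = 976.4 K.

T₂ ≈ 976.4 K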